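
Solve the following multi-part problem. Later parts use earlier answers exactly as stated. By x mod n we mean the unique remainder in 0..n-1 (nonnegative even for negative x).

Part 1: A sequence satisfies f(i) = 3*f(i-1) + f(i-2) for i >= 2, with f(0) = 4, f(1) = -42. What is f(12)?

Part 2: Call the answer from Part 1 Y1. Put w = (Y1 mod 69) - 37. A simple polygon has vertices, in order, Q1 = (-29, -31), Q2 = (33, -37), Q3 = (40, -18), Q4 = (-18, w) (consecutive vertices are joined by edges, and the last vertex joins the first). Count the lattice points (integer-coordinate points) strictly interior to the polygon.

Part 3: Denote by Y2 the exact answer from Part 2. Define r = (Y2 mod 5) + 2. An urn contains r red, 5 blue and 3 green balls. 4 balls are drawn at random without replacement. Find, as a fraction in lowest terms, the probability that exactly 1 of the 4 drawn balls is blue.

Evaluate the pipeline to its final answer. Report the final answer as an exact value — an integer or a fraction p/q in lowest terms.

56/143

Part 1: f(2) = 3*(-42) + 1*(4) = -122; iterating: f(2)=-122, f(3)=-408, f(4)=-1346, f(5)=-4446, f(6)=-14684, f(7)=-48498, f(8)=-160178, f(9)=-529032, f(10)=-1747274, f(11)=-5770854, f(12)=-19059836; answer -19059836
Part 2: Y1 = -19059836; w = -3; cross terms: (-29*-37 - 33*-31)=2096, (33*-18 - 40*-37)=886, (40*-3 - -18*-18)=-444, (-18*-31 - -29*-3)=471; twice the area = |3009| = 3009; area = 3009/2; boundary points = 2 + 1 + 1 + 1 = 5; strictly interior points = area - boundary/2 + 1 = 1503; answer 1503
Part 3: Y2 = 1503; r = 5; total draws C(13,4) = 715; favorable C(5,1)*C(8,3) = 280; P = 56/143; answer 56/143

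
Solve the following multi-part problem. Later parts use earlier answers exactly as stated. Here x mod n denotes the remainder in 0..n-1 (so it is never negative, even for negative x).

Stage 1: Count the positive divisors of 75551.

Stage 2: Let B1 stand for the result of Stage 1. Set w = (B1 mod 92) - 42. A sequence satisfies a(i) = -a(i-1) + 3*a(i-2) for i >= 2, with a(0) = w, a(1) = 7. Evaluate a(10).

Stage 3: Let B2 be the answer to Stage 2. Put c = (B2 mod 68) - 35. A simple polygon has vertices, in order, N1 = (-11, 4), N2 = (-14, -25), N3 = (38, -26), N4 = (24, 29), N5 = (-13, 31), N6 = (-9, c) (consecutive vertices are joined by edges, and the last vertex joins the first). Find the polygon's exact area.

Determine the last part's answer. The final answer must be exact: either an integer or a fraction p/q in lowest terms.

4711/2

Stage 1: 75551 = 7 * 43 * 251; number of divisors = (1+1) * (1+1) * (1+1) = 8; answer 8
Stage 2: B1 = 8; w = -34; a(2) = -1*(7) + 3*(-34) = -109; iterating: a(2)=-109, a(3)=130, a(4)=-457, a(5)=847, a(6)=-2218, a(7)=4759, a(8)=-11413, a(9)=25690, a(10)=-59929; answer -59929
Stage 3: B2 = -59929; c = 12; cross terms: (-11*-25 - -14*4)=331, (-14*-26 - 38*-25)=1314, (38*29 - 24*-26)=1726, (24*31 - -13*29)=1121, (-13*12 - -9*31)=123, (-9*4 - -11*12)=96; twice the area = |4711| = 4711; area = 4711/2; answer 4711/2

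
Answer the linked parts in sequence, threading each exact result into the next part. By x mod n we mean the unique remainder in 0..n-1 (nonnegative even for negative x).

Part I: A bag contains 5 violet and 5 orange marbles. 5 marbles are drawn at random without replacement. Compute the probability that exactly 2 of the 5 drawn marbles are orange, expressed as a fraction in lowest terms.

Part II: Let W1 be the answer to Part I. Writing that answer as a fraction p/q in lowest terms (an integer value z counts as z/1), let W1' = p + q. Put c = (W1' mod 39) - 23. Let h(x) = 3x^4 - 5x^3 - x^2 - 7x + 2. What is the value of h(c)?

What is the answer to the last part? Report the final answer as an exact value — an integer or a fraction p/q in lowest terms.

96592

Part I: total draws C(10,5) = 252; favorable C(5,2)*C(5,3) = 100; P = 25/63; answer 25/63
Part II: W1 = 25/63; threaded value p + q = 88; c = -13; 3*(-13)^4 - 5*(-13)^3 - 1*(-13)^2 - 7*(-13)^1 + 2 = (85683) + (10985) + (-169) + (91) + (2) = 96592; answer 96592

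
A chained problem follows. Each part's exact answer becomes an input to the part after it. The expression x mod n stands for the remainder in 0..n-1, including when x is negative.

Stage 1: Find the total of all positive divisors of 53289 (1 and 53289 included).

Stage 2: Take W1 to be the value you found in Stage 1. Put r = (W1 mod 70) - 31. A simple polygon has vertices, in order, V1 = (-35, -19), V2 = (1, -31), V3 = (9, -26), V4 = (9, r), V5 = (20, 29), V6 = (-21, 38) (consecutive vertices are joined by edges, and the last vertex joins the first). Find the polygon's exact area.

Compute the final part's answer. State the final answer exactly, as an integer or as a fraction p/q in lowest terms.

5269/2

Stage 1: 53289 = 3^2 * 31 * 191; sigma = (1 + 3 + 9) * (1 + 31) * (1 + 191) = 13 * 32 * 192 = 79872; answer 79872
Stage 2: W1 = 79872; r = -29; cross terms: (-35*-31 - 1*-19)=1104, (1*-26 - 9*-31)=253, (9*-29 - 9*-26)=-27, (9*29 - 20*-29)=841, (20*38 - -21*29)=1369, (-21*-19 - -35*38)=1729; twice the area = |5269| = 5269; area = 5269/2; answer 5269/2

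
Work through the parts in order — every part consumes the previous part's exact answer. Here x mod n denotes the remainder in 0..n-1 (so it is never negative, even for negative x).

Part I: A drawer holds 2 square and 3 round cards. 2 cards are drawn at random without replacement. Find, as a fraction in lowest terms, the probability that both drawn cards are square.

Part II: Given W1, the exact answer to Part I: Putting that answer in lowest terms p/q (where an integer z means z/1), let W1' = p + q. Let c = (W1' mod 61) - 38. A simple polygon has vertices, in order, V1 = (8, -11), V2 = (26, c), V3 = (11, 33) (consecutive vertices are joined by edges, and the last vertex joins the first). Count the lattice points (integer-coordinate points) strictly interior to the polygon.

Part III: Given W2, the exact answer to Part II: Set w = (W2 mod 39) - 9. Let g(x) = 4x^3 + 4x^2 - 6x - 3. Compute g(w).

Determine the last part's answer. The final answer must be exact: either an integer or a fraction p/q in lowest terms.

Part I: total draws C(5,2) = 10; favorable C(2,2) = 1; P = 1/10; answer 1/10
Part II: W1 = 1/10; threaded value p + q = 11; c = -27; cross terms: (8*-27 - 26*-11)=70, (26*33 - 11*-27)=1155, (11*-11 - 8*33)=-385; twice the area = |840| = 840; area = 420; boundary points = 2 + 15 + 1 = 18; strictly interior points = area - boundary/2 + 1 = 412; answer 412
Part III: W2 = 412; w = 13; 4*(13)^3 + 4*(13)^2 - 6*(13)^1 - 3 = (8788) + (676) + (-78) + (-3) = 9383; answer 9383

9383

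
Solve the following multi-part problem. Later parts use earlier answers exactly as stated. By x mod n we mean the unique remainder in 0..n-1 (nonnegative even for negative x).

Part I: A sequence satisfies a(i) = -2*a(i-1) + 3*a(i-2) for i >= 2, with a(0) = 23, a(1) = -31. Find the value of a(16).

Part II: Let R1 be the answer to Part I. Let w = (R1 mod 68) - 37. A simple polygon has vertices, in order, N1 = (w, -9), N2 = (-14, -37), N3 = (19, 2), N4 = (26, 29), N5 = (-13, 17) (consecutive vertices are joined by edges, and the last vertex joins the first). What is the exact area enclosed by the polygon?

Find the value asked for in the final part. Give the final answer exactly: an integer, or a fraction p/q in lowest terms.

1370

Part I: a(2) = -2*(-31) + 3*(23) = 131; iterating: a(2)=131, a(3)=-355, a(4)=1103, a(5)=-3271, a(6)=9851, a(7)=-29515, a(8)=88583, a(9)=-265711, a(10)=797171, a(11)=-2391475, a(12)=7174463, a(13)=-21523351, a(14)=64570091, a(15)=-193710235, a(16)=581130743; answer 581130743
Part II: R1 = 581130743; w = -14; cross terms: (-14*-37 - -14*-9)=392, (-14*2 - 19*-37)=675, (19*29 - 26*2)=499, (26*17 - -13*29)=819, (-13*-9 - -14*17)=355; twice the area = |2740| = 2740; area = 1370; answer 1370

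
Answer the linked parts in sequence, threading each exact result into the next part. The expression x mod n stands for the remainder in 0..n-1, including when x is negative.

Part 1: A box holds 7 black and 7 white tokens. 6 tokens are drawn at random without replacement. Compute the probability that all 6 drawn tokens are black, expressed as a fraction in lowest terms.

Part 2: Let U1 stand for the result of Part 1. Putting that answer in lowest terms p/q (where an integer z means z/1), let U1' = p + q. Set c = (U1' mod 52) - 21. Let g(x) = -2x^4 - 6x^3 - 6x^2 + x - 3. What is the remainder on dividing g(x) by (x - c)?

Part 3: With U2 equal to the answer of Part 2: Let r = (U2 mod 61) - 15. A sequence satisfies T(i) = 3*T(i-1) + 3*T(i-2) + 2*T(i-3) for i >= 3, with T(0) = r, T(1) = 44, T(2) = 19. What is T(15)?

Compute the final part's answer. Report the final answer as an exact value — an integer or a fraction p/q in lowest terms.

1987856539

Part 1: total draws C(14,6) = 3003; favorable C(7,6) = 7; P = 1/429; answer 1/429
Part 2: U1 = 1/429; threaded value p + q = 430; c = -7; remainder = value at the root: -2*(-7)^4 - 6*(-7)^3 - 6*(-7)^2 + 1*(-7)^1 - 3 = (-4802) + (2058) + (-294) + (-7) + (-3) = -3048; answer -3048
Part 3: U2 = -3048; r = -13; T(3) = 3*(19) + 3*(44) + 2*(-13) = 163; iterating: T(3)=163, T(4)=634, T(5)=2429, T(6)=9515, T(7)=37100, T(8)=144703, T(9)=564439, T(10)=2201626, T(11)=8587601, T(12)=33496559, T(13)=130655732, T(14)=509632075, T(15)=1987856539; answer 1987856539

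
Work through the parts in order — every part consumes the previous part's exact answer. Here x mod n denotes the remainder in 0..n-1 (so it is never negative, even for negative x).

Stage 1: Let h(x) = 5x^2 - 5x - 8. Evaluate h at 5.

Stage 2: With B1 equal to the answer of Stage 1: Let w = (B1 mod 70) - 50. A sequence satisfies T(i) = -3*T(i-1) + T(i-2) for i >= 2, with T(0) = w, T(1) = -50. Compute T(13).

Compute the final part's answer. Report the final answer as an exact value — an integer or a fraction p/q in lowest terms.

-64082210

Stage 1: 5*(5)^2 - 5*(5)^1 - 8 = (125) + (-25) + (-8) = 92; answer 92
Stage 2: B1 = 92; w = -28; T(2) = -3*(-50) + 1*(-28) = 122; iterating: T(2)=122, T(3)=-416, T(4)=1370, T(5)=-4526, T(6)=14948, T(7)=-49370, T(8)=163058, T(9)=-538544, T(10)=1778690, T(11)=-5874614, T(12)=19402532, T(13)=-64082210; answer -64082210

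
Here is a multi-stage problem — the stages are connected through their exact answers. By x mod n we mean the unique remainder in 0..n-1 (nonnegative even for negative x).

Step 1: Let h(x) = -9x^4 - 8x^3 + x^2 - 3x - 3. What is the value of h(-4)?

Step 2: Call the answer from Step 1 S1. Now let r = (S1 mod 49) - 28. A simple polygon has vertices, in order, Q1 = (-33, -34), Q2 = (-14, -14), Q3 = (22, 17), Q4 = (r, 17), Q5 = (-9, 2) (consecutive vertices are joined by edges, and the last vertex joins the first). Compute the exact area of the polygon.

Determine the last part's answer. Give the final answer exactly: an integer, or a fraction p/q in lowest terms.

685/2

Step 1: -9*(-4)^4 - 8*(-4)^3 + 1*(-4)^2 - 3*(-4)^1 - 3 = (-2304) + (512) + (16) + (12) + (-3) = -1767; answer -1767
Step 2: S1 = -1767; r = 18; cross terms: (-33*-14 - -14*-34)=-14, (-14*17 - 22*-14)=70, (22*17 - 18*17)=68, (18*2 - -9*17)=189, (-9*-34 - -33*2)=372; twice the area = |685| = 685; area = 685/2; answer 685/2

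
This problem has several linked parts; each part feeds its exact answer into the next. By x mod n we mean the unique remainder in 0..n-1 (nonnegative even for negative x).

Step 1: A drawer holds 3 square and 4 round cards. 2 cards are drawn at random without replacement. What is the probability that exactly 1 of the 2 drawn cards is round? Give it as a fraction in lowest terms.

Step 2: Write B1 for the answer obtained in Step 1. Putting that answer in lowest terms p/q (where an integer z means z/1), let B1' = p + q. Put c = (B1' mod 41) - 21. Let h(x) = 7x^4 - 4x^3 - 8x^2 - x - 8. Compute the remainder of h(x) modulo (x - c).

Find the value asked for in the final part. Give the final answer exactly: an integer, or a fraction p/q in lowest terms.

Step 1: total draws C(7,2) = 21; favorable C(4,1)*C(3,1) = 12; P = 4/7; answer 4/7
Step 2: B1 = 4/7; threaded value p + q = 11; c = -10; remainder = value at the root: 7*(-10)^4 - 4*(-10)^3 - 8*(-10)^2 - 1*(-10)^1 - 8 = (70000) + (4000) + (-800) + (10) + (-8) = 73202; answer 73202

73202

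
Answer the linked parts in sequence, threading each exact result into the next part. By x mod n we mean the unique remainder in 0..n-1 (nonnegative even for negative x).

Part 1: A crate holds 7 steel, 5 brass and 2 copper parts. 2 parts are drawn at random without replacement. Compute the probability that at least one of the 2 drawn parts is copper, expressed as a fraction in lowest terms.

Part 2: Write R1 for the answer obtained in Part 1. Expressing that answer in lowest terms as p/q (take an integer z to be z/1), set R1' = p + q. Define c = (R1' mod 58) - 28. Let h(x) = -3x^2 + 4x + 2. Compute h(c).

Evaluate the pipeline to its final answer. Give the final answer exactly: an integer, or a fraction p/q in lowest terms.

Part 1: total draws C(14,2) = 91; complement C(12,2) = 66; favorable 91 - 66 = 25; P = 25/91; answer 25/91
Part 2: R1 = 25/91; threaded value p + q = 116; c = -28; -3*(-28)^2 + 4*(-28)^1 + 2 = (-2352) + (-112) + (2) = -2462; answer -2462

-2462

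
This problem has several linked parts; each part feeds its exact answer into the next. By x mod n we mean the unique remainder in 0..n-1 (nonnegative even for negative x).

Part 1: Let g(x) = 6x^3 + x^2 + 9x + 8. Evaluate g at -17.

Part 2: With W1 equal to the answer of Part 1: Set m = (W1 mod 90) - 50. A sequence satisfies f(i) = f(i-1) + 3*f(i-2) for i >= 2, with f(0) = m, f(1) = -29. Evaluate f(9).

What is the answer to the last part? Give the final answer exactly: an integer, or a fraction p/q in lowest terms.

-43376

Part 1: 6*(-17)^3 + 1*(-17)^2 + 9*(-17)^1 + 8 = (-29478) + (289) + (-153) + (8) = -29334; answer -29334
Part 2: W1 = -29334; m = -44; f(2) = 1*(-29) + 3*(-44) = -161; iterating: f(2)=-161, f(3)=-248, f(4)=-731, f(5)=-1475, f(6)=-3668, f(7)=-8093, f(8)=-19097, f(9)=-43376; answer -43376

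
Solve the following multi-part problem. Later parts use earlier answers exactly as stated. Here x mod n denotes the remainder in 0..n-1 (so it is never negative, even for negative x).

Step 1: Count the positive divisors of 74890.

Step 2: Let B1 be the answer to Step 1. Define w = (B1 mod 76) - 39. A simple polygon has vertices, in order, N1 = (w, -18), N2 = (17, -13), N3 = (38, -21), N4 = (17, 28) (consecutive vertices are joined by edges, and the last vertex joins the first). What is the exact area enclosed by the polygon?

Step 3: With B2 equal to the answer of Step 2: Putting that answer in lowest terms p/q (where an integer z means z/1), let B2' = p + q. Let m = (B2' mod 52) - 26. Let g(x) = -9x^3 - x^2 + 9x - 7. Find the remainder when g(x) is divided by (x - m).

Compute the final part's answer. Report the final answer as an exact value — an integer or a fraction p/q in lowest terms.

Step 1: 74890 = 2 * 5 * 7489; number of divisors = (1+1) * (1+1) * (1+1) = 8; answer 8
Step 2: B1 = 8; w = -31; cross terms: (-31*-13 - 17*-18)=709, (17*-21 - 38*-13)=137, (38*28 - 17*-21)=1421, (17*-18 - -31*28)=562; twice the area = |2829| = 2829; area = 2829/2; answer 2829/2
Step 3: B2 = 2829/2; threaded value p + q = 2831; m = -3; remainder = value at the root: -9*(-3)^3 - 1*(-3)^2 + 9*(-3)^1 - 7 = (243) + (-9) + (-27) + (-7) = 200; answer 200

200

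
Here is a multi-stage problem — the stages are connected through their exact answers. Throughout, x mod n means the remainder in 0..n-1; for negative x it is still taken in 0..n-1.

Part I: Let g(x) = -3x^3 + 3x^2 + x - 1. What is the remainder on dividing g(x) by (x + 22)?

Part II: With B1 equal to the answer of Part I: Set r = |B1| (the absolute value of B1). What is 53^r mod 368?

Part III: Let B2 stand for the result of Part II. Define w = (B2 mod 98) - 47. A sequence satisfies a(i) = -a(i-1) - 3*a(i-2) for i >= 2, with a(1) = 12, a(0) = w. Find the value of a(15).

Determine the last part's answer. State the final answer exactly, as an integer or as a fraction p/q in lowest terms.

Part I: remainder = value at the root: -3*(-22)^3 + 3*(-22)^2 + 1*(-22)^1 - 1 = (31944) + (1452) + (-22) + (-1) = 33373; answer 33373
Part II: B1 = 33373; r = 33373; squarings mod 368: 53^1=53, 53^2=233, 53^4=193, 53^8=81, 53^16=305, 53^32=289, 53^64=353, 53^128=225, 53^256=209, 53^512=257, 53^1024=177, 53^2048=49, 53^4096=193, 53^8192=81, 53^16384=305, 53^32768=289; 53^33373 = 53^1 * 53^4 * 53^8 * 53^16 * 53^64 * 53^512 * 53^32768 = 309 (mod 368); answer 309
Part III: B2 = 309; w = -32; a(2) = -1*(12) - 3*(-32) = 84; iterating: a(2)=84, a(3)=-120, a(4)=-132, a(5)=492, a(6)=-96, a(7)=-1380, a(8)=1668, a(9)=2472, a(10)=-7476, a(11)=60, a(12)=22368, a(13)=-22548, a(14)=-44556, a(15)=112200; answer 112200

112200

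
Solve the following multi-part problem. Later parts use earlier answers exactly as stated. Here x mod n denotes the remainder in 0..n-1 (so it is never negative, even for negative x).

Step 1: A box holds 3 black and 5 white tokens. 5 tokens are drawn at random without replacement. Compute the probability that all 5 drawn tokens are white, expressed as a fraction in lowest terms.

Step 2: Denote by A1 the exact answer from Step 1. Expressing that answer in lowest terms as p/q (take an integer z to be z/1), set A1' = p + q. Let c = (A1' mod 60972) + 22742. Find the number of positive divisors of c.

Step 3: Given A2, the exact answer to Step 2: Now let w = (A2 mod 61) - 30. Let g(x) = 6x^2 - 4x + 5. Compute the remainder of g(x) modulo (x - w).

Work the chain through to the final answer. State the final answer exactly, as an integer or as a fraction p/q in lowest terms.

Step 1: total draws C(8,5) = 56; favorable C(5,5) = 1; P = 1/56; answer 1/56
Step 2: A1 = 1/56; threaded value p + q = 57; c = 22799; 22799 = 7 * 3257; number of divisors = (1+1) * (1+1) = 4; answer 4
Step 3: A2 = 4; w = -26; remainder = value at the root: 6*(-26)^2 - 4*(-26)^1 + 5 = (4056) + (104) + (5) = 4165; answer 4165

4165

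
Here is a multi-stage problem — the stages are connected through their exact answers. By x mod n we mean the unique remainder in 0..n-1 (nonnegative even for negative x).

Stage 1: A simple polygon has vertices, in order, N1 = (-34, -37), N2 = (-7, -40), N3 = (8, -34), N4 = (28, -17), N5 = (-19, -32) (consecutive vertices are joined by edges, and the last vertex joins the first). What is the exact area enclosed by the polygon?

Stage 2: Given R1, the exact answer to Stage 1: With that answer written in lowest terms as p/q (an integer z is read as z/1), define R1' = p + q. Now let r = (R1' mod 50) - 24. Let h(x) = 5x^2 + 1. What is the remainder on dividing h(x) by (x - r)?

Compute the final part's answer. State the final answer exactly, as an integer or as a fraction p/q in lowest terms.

6

Stage 1: cross terms: (-34*-40 - -7*-37)=1101, (-7*-34 - 8*-40)=558, (8*-17 - 28*-34)=816, (28*-32 - -19*-17)=-1219, (-19*-37 - -34*-32)=-385; twice the area = |871| = 871; area = 871/2; answer 871/2
Stage 2: R1 = 871/2; threaded value p + q = 873; r = -1; remainder = value at the root: 5*(-1)^2 + 1 = (5) + (1) = 6; answer 6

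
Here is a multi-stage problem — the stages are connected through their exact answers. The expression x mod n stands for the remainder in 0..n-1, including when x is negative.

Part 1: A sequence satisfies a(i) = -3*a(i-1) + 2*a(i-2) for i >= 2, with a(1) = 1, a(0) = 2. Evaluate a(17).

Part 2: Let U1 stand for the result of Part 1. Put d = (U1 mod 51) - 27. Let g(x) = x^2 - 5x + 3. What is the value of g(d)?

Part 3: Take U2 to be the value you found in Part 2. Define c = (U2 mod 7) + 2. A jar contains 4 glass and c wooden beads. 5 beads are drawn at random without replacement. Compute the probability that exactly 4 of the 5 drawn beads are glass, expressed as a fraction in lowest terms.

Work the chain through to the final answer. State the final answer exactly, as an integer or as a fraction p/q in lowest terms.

1/99

Part 1: a(2) = -3*(1) + 2*(2) = 1; iterating: a(2)=1, a(3)=-1, a(4)=5, a(5)=-17, a(6)=61, a(7)=-217, a(8)=773, a(9)=-2753, a(10)=9805, a(11)=-34921, a(12)=124373, a(13)=-442961, a(14)=1577629, a(15)=-5618809, a(16)=20011685, a(17)=-71272673; answer -71272673
Part 2: U1 = -71272673; d = 4; 1*(4)^2 - 5*(4)^1 + 3 = (16) + (-20) + (3) = -1; answer -1
Part 3: U2 = -1; c = 8; total draws C(12,5) = 792; favorable C(4,4)*C(8,1) = 8; P = 1/99; answer 1/99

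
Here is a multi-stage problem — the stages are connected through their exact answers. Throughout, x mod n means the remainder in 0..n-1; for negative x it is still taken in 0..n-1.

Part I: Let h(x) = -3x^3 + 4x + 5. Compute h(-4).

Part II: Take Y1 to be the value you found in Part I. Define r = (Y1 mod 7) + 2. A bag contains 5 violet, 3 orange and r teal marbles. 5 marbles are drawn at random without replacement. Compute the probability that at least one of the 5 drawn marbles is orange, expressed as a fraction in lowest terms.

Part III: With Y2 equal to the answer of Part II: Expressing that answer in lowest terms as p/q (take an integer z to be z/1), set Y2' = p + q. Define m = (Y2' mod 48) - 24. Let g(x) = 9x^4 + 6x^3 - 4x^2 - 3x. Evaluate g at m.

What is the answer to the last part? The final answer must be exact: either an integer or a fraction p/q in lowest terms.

Part I: -3*(-4)^3 + 4*(-4)^1 + 5 = (192) + (-16) + (5) = 181; answer 181
Part II: Y1 = 181; r = 8; total draws C(16,5) = 4368; complement C(13,5) = 1287; favorable 4368 - 1287 = 3081; P = 79/112; answer 79/112
Part III: Y2 = 79/112; threaded value p + q = 191; m = 23; 9*(23)^4 + 6*(23)^3 - 4*(23)^2 - 3*(23)^1 = (2518569) + (73002) + (-2116) + (-69) = 2589386; answer 2589386

2589386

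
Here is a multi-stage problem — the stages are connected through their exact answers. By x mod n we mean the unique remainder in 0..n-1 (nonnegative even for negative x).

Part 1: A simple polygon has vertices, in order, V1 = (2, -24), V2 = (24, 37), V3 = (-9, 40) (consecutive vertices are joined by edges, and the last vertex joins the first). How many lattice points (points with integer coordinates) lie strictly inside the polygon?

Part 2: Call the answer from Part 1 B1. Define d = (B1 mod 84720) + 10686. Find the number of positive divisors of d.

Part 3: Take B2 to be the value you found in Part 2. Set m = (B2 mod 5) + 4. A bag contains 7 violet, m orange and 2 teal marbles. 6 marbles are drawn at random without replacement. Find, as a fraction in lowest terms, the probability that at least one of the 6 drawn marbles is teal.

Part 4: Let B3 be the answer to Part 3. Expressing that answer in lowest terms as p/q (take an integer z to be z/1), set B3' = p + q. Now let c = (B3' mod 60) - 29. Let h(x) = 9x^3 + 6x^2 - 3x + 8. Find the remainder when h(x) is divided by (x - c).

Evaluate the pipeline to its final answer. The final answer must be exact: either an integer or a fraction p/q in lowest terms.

Part 1: cross terms: (2*37 - 24*-24)=650, (24*40 - -9*37)=1293, (-9*-24 - 2*40)=136; twice the area = |2079| = 2079; area = 2079/2; boundary points = 1 + 3 + 1 = 5; strictly interior points = area - boundary/2 + 1 = 1038; answer 1038
Part 2: B1 = 1038; d = 11724; 11724 = 2^2 * 3 * 977; number of divisors = (2+1) * (1+1) * (1+1) = 12; answer 12
Part 3: B2 = 12; m = 6; total draws C(15,6) = 5005; complement C(13,6) = 1716; favorable 5005 - 1716 = 3289; P = 23/35; answer 23/35
Part 4: B3 = 23/35; threaded value p + q = 58; c = 29; remainder = value at the root: 9*(29)^3 + 6*(29)^2 - 3*(29)^1 + 8 = (219501) + (5046) + (-87) + (8) = 224468; answer 224468

224468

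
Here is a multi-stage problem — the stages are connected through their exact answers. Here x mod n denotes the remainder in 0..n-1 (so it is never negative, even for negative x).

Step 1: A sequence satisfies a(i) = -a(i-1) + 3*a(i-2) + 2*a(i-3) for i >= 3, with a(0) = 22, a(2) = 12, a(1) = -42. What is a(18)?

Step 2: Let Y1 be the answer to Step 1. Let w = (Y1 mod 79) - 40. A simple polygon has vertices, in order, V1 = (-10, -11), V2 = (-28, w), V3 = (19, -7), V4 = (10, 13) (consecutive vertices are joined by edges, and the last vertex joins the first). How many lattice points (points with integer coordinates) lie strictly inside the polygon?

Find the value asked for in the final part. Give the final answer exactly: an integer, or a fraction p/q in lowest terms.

Step 1: a(3) = -1*(12) + 3*(-42) + 2*(22) = -94; iterating: a(3)=-94, a(4)=46, a(5)=-304, a(6)=254, a(7)=-1074, a(8)=1228, a(9)=-3942, a(10)=5478, a(11)=-14848, a(12)=23398, a(13)=-56986, a(14)=97484, a(15)=-221646, a(16)=400126, a(17)=-870096, a(18)=1627182; answer 1627182
Step 2: Y1 = 1627182; w = -21; cross terms: (-10*-21 - -28*-11)=-98, (-28*-7 - 19*-21)=595, (19*13 - 10*-7)=317, (10*-11 - -10*13)=20; twice the area = |834| = 834; area = 417; boundary points = 2 + 1 + 1 + 4 = 8; strictly interior points = area - boundary/2 + 1 = 414; answer 414

414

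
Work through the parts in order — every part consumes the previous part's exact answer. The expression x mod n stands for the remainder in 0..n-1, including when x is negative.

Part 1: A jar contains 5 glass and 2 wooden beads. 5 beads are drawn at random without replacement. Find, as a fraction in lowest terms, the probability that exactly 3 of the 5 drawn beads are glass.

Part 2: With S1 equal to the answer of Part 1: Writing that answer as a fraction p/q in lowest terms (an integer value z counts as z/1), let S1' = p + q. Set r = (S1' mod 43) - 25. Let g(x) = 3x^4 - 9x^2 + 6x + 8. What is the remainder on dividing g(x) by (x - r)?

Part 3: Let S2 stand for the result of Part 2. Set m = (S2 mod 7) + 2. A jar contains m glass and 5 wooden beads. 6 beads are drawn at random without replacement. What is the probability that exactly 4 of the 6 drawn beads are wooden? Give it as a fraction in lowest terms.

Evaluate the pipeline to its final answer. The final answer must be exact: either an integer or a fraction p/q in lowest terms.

Part 1: total draws C(7,5) = 21; favorable C(5,3)*C(2,2) = 10; P = 10/21; answer 10/21
Part 2: S1 = 10/21; threaded value p + q = 31; r = 6; remainder = value at the root: 3*(6)^4 - 9*(6)^2 + 6*(6)^1 + 8 = (3888) + (-324) + (36) + (8) = 3608; answer 3608
Part 3: S2 = 3608; m = 5; total draws C(10,6) = 210; favorable C(5,4)*C(5,2) = 50; P = 5/21; answer 5/21

5/21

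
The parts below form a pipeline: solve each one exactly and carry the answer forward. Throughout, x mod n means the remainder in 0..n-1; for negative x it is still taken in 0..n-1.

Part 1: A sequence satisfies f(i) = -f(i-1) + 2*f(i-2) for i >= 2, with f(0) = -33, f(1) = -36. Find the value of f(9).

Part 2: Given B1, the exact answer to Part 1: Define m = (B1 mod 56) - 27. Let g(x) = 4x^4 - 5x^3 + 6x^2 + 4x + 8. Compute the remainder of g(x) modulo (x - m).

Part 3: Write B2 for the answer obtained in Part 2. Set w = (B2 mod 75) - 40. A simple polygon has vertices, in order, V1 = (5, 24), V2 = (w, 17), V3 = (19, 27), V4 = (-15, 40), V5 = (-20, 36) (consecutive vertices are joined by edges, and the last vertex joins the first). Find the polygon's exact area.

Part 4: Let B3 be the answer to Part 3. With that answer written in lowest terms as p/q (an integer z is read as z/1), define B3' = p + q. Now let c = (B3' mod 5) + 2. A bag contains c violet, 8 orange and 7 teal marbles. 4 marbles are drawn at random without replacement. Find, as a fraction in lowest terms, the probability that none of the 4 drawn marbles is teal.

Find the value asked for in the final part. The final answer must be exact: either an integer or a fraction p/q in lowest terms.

Part 1: f(2) = -1*(-36) + 2*(-33) = -30; iterating: f(2)=-30, f(3)=-42, f(4)=-18, f(5)=-66, f(6)=30, f(7)=-162, f(8)=222, f(9)=-546; answer -546
Part 2: B1 = -546; m = -13; remainder = value at the root: 4*(-13)^4 - 5*(-13)^3 + 6*(-13)^2 + 4*(-13)^1 + 8 = (114244) + (10985) + (1014) + (-52) + (8) = 126199; answer 126199
Part 3: B2 = 126199; w = 9; cross terms: (5*17 - 9*24)=-131, (9*27 - 19*17)=-80, (19*40 - -15*27)=1165, (-15*36 - -20*40)=260, (-20*24 - 5*36)=-660; twice the area = |554| = 554; area = 277; answer 277
Part 4: B3 = 277; threaded value p + q = 278; c = 5; total draws C(20,4) = 4845; favorable C(13,4) = 715; P = 143/969; answer 143/969

143/969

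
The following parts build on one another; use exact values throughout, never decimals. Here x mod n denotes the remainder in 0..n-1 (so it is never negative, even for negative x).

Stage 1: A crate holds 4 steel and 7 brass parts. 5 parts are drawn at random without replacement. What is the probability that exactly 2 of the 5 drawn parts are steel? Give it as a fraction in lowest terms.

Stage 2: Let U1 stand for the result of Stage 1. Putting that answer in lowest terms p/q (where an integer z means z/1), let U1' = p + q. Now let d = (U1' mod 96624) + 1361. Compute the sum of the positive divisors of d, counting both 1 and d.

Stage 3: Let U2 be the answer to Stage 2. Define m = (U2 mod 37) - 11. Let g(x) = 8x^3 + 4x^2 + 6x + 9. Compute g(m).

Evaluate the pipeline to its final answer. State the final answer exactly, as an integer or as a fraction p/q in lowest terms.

Stage 1: total draws C(11,5) = 462; favorable C(4,2)*C(7,3) = 210; P = 5/11; answer 5/11
Stage 2: U1 = 5/11; threaded value p + q = 16; d = 1377; 1377 = 3^4 * 17; sigma = (1 + 3 + 9 + 27 + 81) * (1 + 17) = 121 * 18 = 2178; answer 2178
Stage 3: U2 = 2178; m = 21; 8*(21)^3 + 4*(21)^2 + 6*(21)^1 + 9 = (74088) + (1764) + (126) + (9) = 75987; answer 75987

75987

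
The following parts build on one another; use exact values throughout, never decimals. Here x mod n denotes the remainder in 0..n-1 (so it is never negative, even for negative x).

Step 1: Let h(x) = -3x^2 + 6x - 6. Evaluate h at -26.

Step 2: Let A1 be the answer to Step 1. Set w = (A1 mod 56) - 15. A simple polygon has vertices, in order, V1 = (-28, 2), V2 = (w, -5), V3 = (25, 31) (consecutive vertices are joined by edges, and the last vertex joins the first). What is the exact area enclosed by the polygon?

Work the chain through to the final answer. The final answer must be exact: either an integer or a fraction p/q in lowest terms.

Step 1: -3*(-26)^2 + 6*(-26)^1 - 6 = (-2028) + (-156) + (-6) = -2190; answer -2190
Step 2: A1 = -2190; w = 35; cross terms: (-28*-5 - 35*2)=70, (35*31 - 25*-5)=1210, (25*2 - -28*31)=918; twice the area = |2198| = 2198; area = 1099; answer 1099

1099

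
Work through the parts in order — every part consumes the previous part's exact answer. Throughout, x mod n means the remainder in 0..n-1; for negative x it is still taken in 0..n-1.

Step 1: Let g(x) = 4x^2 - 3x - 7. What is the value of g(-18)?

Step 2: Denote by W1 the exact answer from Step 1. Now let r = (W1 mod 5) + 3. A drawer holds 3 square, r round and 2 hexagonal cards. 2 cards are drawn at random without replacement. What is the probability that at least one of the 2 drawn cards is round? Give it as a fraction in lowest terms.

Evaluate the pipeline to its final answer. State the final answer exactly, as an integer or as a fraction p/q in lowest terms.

Step 1: 4*(-18)^2 - 3*(-18)^1 - 7 = (1296) + (54) + (-7) = 1343; answer 1343
Step 2: W1 = 1343; r = 6; total draws C(11,2) = 55; complement C(5,2) = 10; favorable 55 - 10 = 45; P = 9/11; answer 9/11

9/11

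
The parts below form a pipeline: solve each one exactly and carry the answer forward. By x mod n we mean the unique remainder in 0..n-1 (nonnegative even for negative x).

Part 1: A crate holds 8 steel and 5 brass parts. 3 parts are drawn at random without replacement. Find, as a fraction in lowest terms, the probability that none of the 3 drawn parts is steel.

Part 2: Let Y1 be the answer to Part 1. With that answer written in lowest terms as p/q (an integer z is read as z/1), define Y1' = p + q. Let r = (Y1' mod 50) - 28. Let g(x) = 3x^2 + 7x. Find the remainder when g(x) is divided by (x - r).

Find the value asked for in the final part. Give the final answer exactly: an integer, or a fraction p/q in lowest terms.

1340

Part 1: total draws C(13,3) = 286; favorable C(5,3) = 10; P = 5/143; answer 5/143
Part 2: Y1 = 5/143; threaded value p + q = 148; r = 20; remainder = value at the root: 3*(20)^2 + 7*(20)^1 = (1200) + (140) = 1340; answer 1340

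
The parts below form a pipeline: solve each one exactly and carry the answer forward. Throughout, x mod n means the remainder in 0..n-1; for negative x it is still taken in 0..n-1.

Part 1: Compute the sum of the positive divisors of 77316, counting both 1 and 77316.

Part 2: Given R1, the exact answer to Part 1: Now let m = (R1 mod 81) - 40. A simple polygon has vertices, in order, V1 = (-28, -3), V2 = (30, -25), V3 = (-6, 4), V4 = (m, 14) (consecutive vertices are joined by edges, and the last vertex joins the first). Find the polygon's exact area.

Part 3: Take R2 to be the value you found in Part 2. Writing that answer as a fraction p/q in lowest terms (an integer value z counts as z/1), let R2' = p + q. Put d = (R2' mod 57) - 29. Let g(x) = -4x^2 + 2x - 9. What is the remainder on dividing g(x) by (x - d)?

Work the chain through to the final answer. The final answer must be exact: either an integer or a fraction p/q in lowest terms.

Part 1: 77316 = 2^2 * 3 * 17 * 379; sigma = (1 + 2 + 4) * (1 + 3) * (1 + 17) * (1 + 379) = 7 * 4 * 18 * 380 = 191520; answer 191520
Part 2: R1 = 191520; m = -4; cross terms: (-28*-25 - 30*-3)=790, (30*4 - -6*-25)=-30, (-6*14 - -4*4)=-68, (-4*-3 - -28*14)=404; twice the area = |1096| = 1096; area = 548; answer 548
Part 3: R2 = 548; threaded value p + q = 549; d = 7; remainder = value at the root: -4*(7)^2 + 2*(7)^1 - 9 = (-196) + (14) + (-9) = -191; answer -191

-191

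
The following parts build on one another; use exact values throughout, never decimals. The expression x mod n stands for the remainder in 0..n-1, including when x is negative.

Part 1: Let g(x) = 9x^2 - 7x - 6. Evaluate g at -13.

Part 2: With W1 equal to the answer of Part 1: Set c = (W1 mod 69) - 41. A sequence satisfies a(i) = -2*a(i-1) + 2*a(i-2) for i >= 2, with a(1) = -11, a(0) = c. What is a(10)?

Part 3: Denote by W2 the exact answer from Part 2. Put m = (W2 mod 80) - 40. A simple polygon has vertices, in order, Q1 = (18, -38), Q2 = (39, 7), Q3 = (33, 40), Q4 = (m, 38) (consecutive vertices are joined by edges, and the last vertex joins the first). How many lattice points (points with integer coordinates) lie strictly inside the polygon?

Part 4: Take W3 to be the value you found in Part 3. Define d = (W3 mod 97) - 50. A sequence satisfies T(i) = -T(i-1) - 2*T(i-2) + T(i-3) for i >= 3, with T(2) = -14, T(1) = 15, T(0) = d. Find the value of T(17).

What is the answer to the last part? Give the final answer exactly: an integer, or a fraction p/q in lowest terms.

-811

Part 1: 9*(-13)^2 - 7*(-13)^1 - 6 = (1521) + (91) + (-6) = 1606; answer 1606
Part 2: W1 = 1606; c = -22; a(2) = -2*(-11) + 2*(-22) = -22; iterating: a(2)=-22, a(3)=22, a(4)=-88, a(5)=220, a(6)=-616, a(7)=1672, a(8)=-4576, a(9)=12496, a(10)=-34144; answer -34144
Part 3: W2 = -34144; m = -24; cross terms: (18*7 - 39*-38)=1608, (39*40 - 33*7)=1329, (33*38 - -24*40)=2214, (-24*-38 - 18*38)=228; twice the area = |5379| = 5379; area = 5379/2; boundary points = 3 + 3 + 1 + 2 = 9; strictly interior points = area - boundary/2 + 1 = 2686; answer 2686
Part 4: W3 = 2686; d = 17; T(3) = -1*(-14) - 2*(15) + 1*(17) = 1; iterating: T(3)=1, T(4)=42, T(5)=-58, T(6)=-25, T(7)=183, T(8)=-191, T(9)=-200, T(10)=765, T(11)=-556, T(12)=-1174, T(13)=3051, T(14)=-1259, T(15)=-6017, T(16)=11586, T(17)=-811; answer -811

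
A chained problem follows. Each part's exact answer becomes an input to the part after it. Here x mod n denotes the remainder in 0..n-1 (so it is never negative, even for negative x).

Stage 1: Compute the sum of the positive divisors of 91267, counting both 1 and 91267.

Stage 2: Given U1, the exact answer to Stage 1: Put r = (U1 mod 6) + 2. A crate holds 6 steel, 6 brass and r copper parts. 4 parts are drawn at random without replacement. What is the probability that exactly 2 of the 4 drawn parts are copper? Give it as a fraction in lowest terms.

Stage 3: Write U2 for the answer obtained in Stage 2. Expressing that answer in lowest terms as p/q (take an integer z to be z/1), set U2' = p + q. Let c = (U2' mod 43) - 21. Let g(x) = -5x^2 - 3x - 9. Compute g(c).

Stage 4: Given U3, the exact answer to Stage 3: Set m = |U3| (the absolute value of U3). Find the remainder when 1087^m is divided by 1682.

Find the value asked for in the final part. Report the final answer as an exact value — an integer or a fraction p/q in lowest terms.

1091

Stage 1: 91267 = 11 * 8297; sigma = (1 + 11) * (1 + 8297) = 12 * 8298 = 99576; answer 99576
Stage 2: U1 = 99576; r = 2; total draws C(14,4) = 1001; favorable C(2,2)*C(12,2) = 66; P = 6/91; answer 6/91
Stage 3: U2 = 6/91; threaded value p + q = 97; c = -10; -5*(-10)^2 - 3*(-10)^1 - 9 = (-500) + (30) + (-9) = -479; answer -479
Stage 4: U3 = -479; m = 479; squarings mod 1682: 1087^1=1087, 1087^2=805, 1087^4=455, 1087^8=139, 1087^16=819, 1087^32=1325, 1087^64=1299, 1087^128=355, 1087^256=1557; 1087^479 = 1087^1 * 1087^2 * 1087^4 * 1087^8 * 1087^16 * 1087^64 * 1087^128 * 1087^256 = 1091 (mod 1682); answer 1091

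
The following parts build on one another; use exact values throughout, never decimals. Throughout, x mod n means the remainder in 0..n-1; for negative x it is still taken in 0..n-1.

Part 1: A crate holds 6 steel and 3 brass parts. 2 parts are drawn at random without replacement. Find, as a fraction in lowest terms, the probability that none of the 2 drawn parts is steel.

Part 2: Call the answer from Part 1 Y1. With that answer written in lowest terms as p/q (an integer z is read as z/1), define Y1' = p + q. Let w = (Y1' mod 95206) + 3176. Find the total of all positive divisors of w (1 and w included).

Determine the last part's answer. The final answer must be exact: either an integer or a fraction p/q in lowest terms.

Part 1: total draws C(9,2) = 36; favorable C(3,2) = 3; P = 1/12; answer 1/12
Part 2: Y1 = 1/12; threaded value p + q = 13; w = 3189; 3189 = 3 * 1063; sigma = (1 + 3) * (1 + 1063) = 4 * 1064 = 4256; answer 4256

4256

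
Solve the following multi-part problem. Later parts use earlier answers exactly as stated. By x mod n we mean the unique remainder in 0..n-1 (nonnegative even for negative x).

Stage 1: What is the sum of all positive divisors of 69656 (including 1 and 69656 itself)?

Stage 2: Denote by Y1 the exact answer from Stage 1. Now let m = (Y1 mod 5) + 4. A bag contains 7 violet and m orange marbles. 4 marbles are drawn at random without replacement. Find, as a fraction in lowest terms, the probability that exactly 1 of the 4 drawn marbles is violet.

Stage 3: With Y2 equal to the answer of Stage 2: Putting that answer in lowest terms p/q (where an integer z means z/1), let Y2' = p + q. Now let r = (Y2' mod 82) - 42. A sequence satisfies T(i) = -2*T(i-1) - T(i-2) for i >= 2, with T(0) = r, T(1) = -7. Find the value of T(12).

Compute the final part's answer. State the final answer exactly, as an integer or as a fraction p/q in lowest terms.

381

Stage 1: 69656 = 2^3 * 8707; sigma = (1 + 2 + 4 + 8) * (1 + 8707) = 15 * 8708 = 130620; answer 130620
Stage 2: Y1 = 130620; m = 4; total draws C(11,4) = 330; favorable C(7,1)*C(4,3) = 28; P = 14/165; answer 14/165
Stage 3: Y2 = 14/165; threaded value p + q = 179; r = -27; T(2) = -2*(-7) - 1*(-27) = 41; iterating: T(2)=41, T(3)=-75, T(4)=109, T(5)=-143, T(6)=177, T(7)=-211, T(8)=245, T(9)=-279, T(10)=313, T(11)=-347, T(12)=381; answer 381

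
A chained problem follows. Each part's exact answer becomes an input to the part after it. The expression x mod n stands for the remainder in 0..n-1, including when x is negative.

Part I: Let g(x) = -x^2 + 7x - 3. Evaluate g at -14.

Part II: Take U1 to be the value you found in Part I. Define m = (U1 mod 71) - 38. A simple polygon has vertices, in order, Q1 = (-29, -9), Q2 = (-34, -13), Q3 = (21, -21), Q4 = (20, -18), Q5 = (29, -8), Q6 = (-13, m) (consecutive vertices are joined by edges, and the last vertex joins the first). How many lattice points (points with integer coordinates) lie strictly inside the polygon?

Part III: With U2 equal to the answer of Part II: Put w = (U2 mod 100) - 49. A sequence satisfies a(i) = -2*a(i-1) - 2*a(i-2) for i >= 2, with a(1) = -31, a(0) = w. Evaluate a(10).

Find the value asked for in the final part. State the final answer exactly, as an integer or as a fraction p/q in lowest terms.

2272

Part I: -1*(-14)^2 + 7*(-14)^1 - 3 = (-196) + (-98) + (-3) = -297; answer -297
Part II: U1 = -297; m = 20; cross terms: (-29*-13 - -34*-9)=71, (-34*-21 - 21*-13)=987, (21*-18 - 20*-21)=42, (20*-8 - 29*-18)=362, (29*20 - -13*-8)=476, (-13*-9 - -29*20)=697; twice the area = |2635| = 2635; area = 2635/2; boundary points = 1 + 1 + 1 + 1 + 14 + 1 = 19; strictly interior points = area - boundary/2 + 1 = 1309; answer 1309
Part III: U2 = 1309; w = -40; a(2) = -2*(-31) - 2*(-40) = 142; iterating: a(2)=142, a(3)=-222, a(4)=160, a(5)=124, a(6)=-568, a(7)=888, a(8)=-640, a(9)=-496, a(10)=2272; answer 2272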